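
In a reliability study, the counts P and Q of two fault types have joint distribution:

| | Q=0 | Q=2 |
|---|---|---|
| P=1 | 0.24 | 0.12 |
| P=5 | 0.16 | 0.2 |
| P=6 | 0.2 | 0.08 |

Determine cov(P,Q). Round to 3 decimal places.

E[P] = 3.84,  E[Q] = 0.8
E[PQ] = 3.2
cov(P,Q) = E[PQ] − E[P]E[Q] = 3.2 − (3.84)(0.8) = 0.128

0.128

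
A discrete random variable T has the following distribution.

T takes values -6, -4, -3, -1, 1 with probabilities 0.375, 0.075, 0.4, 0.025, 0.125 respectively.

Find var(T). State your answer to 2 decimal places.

E[T] = (-6)(0.375) + (-4)(0.075) + (-3)(0.4) + (-1)(0.025) + (1)(0.125) = -3.65
E[T²] = (-6)²(0.375) + (-4)²(0.075) + (-3)²(0.4) + (-1)²(0.025) + (1)²(0.125) = 18.45
var(T) = E[T²] − (E[T])² = 18.45 − (-3.65)² = 5.1275

5.13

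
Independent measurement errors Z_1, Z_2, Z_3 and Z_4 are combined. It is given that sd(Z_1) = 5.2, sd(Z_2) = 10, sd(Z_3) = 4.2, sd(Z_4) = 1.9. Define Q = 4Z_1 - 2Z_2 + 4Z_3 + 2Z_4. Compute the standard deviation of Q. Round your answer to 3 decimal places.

Var(Z_1) = 27.04, Var(Z_2) = 100, Var(Z_3) = 17.64, Var(Z_4) = 3.61
By independence, Var(Q) = (4)²Var(Z_1) + (-2)²Var(Z_2) + (4)²Var(Z_3) + (2)²Var(Z_4)
= (4)²·27.04 + (-2)²·100 + (4)²·17.64 + (2)²·3.61 = 1129.32
sd(Q) = √1129.32 ≈ 33.605

33.605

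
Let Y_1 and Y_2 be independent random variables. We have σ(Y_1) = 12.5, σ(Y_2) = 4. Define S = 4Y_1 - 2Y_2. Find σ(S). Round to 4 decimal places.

Var(Y_1) = 156.25, Var(Y_2) = 16
By independence, Var(S) = (4)²Var(Y_1) + (-2)²Var(Y_2)
= (4)²·156.25 + (-2)²·16 = 2564
σ(S) = √2564 ≈ 50.6360

50.6360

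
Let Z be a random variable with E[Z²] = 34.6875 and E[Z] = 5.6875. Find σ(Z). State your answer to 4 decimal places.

Var(Z) = 34.6875 − (5.6875)² = 2.33984375
σ(Z) = √2.33984375 ≈ 1.5297

1.5297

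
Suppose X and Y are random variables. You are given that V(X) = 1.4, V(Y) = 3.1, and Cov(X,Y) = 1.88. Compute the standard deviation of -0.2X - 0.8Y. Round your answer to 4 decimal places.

1.6253

V(-0.2X - 0.8Y) = (-0.2)²·V(X) + (-0.8)²·V(Y) + 2·(-0.2)·(-0.8)·Cov(X,Y)
= 0.04·1.4 + 0.64·3.1 + 0.32·1.88 = 2.6416
SD(-0.2X - 0.8Y) = √2.6416 ≈ 1.6253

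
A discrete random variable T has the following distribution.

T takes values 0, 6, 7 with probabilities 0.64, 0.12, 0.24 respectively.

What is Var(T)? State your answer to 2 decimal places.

10.32

E[T] = (0)(0.64) + (6)(0.12) + (7)(0.24) = 2.4
E[T²] = (0)²(0.64) + (6)²(0.12) + (7)²(0.24) = 16.08
Var(T) = E[T²] − (E[T])² = 16.08 − (2.4)² = 10.32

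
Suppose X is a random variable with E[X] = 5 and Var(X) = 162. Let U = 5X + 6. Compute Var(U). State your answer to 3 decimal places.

Var(5X + 6) = (5)²·Var(X) = 25·162 = 4050

4050.000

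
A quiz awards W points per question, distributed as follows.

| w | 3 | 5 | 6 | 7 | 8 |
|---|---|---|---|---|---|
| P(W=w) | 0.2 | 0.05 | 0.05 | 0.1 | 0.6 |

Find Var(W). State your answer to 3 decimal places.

E[W] = (3)(0.2) + (5)(0.05) + (6)(0.05) + (7)(0.1) + (8)(0.6) = 6.65
E[W²] = (3)²(0.2) + (5)²(0.05) + (6)²(0.05) + (7)²(0.1) + (8)²(0.6) = 48.15
Var(W) = E[W²] − (E[W])² = 48.15 − (6.65)² = 3.9275

3.928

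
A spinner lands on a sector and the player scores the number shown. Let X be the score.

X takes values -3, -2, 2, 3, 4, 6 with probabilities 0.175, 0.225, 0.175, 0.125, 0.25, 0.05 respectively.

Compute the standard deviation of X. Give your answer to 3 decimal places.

E[X] = (-3)(0.175) + (-2)(0.225) + (2)(0.175) + (3)(0.125) + (4)(0.25) + (6)(0.05) = 1.05
E[X²] = (-3)²(0.175) + (-2)²(0.225) + (2)²(0.175) + (3)²(0.125) + (4)²(0.25) + (6)²(0.05) = 10.1
var(X) = E[X²] − (E[X])² = 10.1 − (1.05)² = 8.9975
SD(X) = √8.9975 ≈ 3.000

3.000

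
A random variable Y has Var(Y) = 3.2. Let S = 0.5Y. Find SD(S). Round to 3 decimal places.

0.894

Var(0.5Y) = (0.5)²·3.2 = 0.8
SD(S) = √0.8 ≈ 0.894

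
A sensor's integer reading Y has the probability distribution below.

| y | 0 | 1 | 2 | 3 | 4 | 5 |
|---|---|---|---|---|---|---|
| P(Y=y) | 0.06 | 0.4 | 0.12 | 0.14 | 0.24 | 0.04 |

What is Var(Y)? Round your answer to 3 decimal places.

E[Y] = (0)(0.06) + (1)(0.4) + (2)(0.12) + (3)(0.14) + (4)(0.24) + (5)(0.04) = 2.22
E[Y²] = (0)²(0.06) + (1)²(0.4) + (2)²(0.12) + (3)²(0.14) + (4)²(0.24) + (5)²(0.04) = 6.98
Var(Y) = E[Y²] − (E[Y])² = 6.98 − (2.22)² = 2.0516

2.052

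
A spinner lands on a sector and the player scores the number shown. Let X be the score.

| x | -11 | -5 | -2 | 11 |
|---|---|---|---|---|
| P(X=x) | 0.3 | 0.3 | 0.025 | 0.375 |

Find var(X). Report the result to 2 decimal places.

E[X] = (-11)(0.3) + (-5)(0.3) + (-2)(0.025) + (11)(0.375) = -0.725
E[X²] = (-11)²(0.3) + (-5)²(0.3) + (-2)²(0.025) + (11)²(0.375) = 89.275
var(X) = E[X²] − (E[X])² = 89.275 − (-0.725)² = 88.749375

88.75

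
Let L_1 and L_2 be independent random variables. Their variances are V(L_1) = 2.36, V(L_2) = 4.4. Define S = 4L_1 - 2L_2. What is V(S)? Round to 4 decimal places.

By independence, V(S) = (4)²V(L_1) + (-2)²V(L_2)
= (4)²·2.36 + (-2)²·4.4 = 55.36

55.3600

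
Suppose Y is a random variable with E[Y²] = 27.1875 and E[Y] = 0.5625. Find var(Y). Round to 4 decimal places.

var(Y) = 27.1875 − (0.5625)² = 26.87109375

26.8711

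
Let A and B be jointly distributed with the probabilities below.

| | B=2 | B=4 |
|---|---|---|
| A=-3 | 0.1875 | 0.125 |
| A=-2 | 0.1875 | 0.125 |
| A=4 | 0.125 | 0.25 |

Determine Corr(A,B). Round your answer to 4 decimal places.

E[A] = -0.0625,  E[B] = 3
E[AB] = 0.625
cov(A,B) = E[AB] − E[A]E[B] = 0.625 − (-0.0625)(3) = 0.8125
V(A) = 10.05859375,  V(B) = 1
ρ = 0.8125 / √(10.05859375·1) ≈ 0.2562

0.2562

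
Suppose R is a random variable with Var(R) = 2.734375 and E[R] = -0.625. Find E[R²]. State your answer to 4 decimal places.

3.1250

E[R²] = Var(R) + (E[R])² = 2.734375 + (-0.625)² = 3.125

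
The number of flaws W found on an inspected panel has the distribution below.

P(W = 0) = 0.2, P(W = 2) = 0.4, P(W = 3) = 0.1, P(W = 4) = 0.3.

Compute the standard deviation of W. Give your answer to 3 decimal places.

1.418

E[W] = (0)(0.2) + (2)(0.4) + (3)(0.1) + (4)(0.3) = 2.3
E[W²] = (0)²(0.2) + (2)²(0.4) + (3)²(0.1) + (4)²(0.3) = 7.3
Var(W) = E[W²] − (E[W])² = 7.3 − (2.3)² = 2.01
sd(W) = √2.01 ≈ 1.418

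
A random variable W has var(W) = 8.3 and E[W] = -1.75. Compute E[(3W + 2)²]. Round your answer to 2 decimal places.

E[3W + 2] = 3·-1.75 + 2 = -3.25
var(3W + 2) = (3)²·8.3 = 74.7
E[(3W + 2)²] = var((3W + 2)) + (E[(3W + 2)])² = 74.7 + (-3.25)² = 85.2625

85.26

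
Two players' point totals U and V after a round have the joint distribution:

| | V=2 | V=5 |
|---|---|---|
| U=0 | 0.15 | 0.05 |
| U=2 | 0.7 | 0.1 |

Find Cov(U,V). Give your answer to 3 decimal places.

E[U] = 1.6,  E[V] = 2.45
E[UV] = 3.8
Cov(U,V) = E[UV] − E[U]E[V] = 3.8 − (1.6)(2.45) = -0.12

-0.120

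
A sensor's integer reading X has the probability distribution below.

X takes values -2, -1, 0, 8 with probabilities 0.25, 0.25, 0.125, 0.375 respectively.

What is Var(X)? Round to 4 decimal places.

E[X] = (-2)(0.25) + (-1)(0.25) + (0)(0.125) + (8)(0.375) = 2.25
E[X²] = (-2)²(0.25) + (-1)²(0.25) + (0)²(0.125) + (8)²(0.375) = 25.25
Var(X) = E[X²] − (E[X])² = 25.25 − (2.25)² = 20.1875

20.1875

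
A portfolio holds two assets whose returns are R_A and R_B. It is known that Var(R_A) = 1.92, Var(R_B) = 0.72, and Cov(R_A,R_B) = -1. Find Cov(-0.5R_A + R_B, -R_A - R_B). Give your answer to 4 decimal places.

0.7400

Cov(-0.5R_A + R_B, -R_A - R_B) = (-0.5)(-1)Var(R_A) + (1)(-1)Var(R_B) + [(-0.5)(-1) + (1)(-1)]Cov(R_A,R_B)
= 0.5·1.92 + -1·0.72 + -0.5·-1 = 0.74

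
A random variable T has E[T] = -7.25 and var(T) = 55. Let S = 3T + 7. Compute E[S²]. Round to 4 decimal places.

E[3T + 7] = 3·-7.25 + 7 = -14.75
var(3T + 7) = (3)²·55 = 495
E[S²] = var(S) + (E[S])² = 495 + (-14.75)² = 712.5625

712.5625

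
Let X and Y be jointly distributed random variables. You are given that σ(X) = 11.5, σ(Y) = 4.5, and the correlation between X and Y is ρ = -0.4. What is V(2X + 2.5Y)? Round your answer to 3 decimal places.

V(X) = (11.5)² = 132.25;  V(Y) = (4.5)² = 20.25
Cov(X,Y) = ρ·σ(X)·σ(Y) = -0.4·11.5·4.5 = -20.7
V(2X + 2.5Y) = (2)²·V(X) + (2.5)²·V(Y) + 2·(2)·(2.5)·Cov(X,Y)
= 4·132.25 + 6.25·20.25 + 10·-20.7 = 448.5625

448.563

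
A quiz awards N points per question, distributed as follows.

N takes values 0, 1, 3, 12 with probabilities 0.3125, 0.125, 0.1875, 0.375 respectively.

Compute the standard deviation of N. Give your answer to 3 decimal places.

E[N] = (0)(0.3125) + (1)(0.125) + (3)(0.1875) + (12)(0.375) = 5.1875
E[N²] = (0)²(0.3125) + (1)²(0.125) + (3)²(0.1875) + (12)²(0.375) = 55.8125
V(N) = E[N²] − (E[N])² = 55.8125 − (5.1875)² = 28.90234375
SD(N) = √28.90234375 ≈ 5.376

5.376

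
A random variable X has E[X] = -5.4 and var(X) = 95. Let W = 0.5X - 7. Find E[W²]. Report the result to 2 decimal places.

117.84

E[0.5X - 7] = 0.5·-5.4 − 7 = -9.7
var(0.5X - 7) = (0.5)²·95 = 23.75
E[W²] = var(W) + (E[W])² = 23.75 + (-9.7)² = 117.84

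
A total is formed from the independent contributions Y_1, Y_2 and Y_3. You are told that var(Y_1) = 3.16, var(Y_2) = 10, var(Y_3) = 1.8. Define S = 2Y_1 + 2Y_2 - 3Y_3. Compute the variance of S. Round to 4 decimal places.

By independence, var(S) = (2)²var(Y_1) + (2)²var(Y_2) + (-3)²var(Y_3)
= (2)²·3.16 + (2)²·10 + (-3)²·1.8 = 68.84

68.8400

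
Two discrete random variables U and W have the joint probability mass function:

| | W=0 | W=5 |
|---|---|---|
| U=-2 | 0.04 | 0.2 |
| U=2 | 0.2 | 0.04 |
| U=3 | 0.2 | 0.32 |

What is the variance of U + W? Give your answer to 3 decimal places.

E[U] = 1.56,  E[W] = 2.8,  E[UW] = 3.2
V(U) = 6.6 − (1.56)² = 4.1664;  V(W) = 14 − (2.8)² = 6.16
Cov(U,W) = 3.2 − (1.56)(2.8) = -1.168
V(U + W) = (1)²·4.1664 + (1)²·6.16 + 2·(1)·(1)·-1.168 = 7.9904

7.990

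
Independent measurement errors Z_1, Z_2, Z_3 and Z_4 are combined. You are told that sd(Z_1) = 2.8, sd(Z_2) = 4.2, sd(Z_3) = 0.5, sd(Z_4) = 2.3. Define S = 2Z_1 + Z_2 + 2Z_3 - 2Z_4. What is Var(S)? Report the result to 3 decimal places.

71.160

Var(Z_1) = 7.84, Var(Z_2) = 17.64, Var(Z_3) = 0.25, Var(Z_4) = 5.29
By independence, Var(S) = (2)²Var(Z_1) + (1)²Var(Z_2) + (2)²Var(Z_3) + (-2)²Var(Z_4)
= (2)²·7.84 + (1)²·17.64 + (2)²·0.25 + (-2)²·5.29 = 71.16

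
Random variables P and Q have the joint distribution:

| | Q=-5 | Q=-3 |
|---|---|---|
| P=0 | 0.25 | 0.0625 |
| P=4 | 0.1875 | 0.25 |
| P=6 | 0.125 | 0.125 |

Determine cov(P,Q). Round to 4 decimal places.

E[P] = 3.25,  E[Q] = -4.125
E[PQ] = -12.75
cov(P,Q) = E[PQ] − E[P]E[Q] = -12.75 − (3.25)(-4.125) = 0.65625

0.6563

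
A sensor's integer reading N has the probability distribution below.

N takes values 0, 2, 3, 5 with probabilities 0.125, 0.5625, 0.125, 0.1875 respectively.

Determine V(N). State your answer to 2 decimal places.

2.12

E[N] = (0)(0.125) + (2)(0.5625) + (3)(0.125) + (5)(0.1875) = 2.4375
E[N²] = (0)²(0.125) + (2)²(0.5625) + (3)²(0.125) + (5)²(0.1875) = 8.0625
V(N) = E[N²] − (E[N])² = 8.0625 − (2.4375)² = 2.12109375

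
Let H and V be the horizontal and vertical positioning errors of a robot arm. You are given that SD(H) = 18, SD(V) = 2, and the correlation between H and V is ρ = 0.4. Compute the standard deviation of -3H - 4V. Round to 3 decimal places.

57.668

Var(H) = (18)² = 324;  Var(V) = (2)² = 4
cov(H,V) = ρ·SD(H)·SD(V) = 0.4·18·2 = 14.4
Var(-3H - 4V) = (-3)²·Var(H) + (-4)²·Var(V) + 2·(-3)·(-4)·cov(H,V)
= 9·324 + 16·4 + 24·14.4 = 3325.6
SD(-3H - 4V) = √3325.6 ≈ 57.668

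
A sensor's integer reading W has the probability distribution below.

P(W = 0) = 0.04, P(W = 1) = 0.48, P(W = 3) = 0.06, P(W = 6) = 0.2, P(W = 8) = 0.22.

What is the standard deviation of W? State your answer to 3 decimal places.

3.032

E[W] = (0)(0.04) + (1)(0.48) + (3)(0.06) + (6)(0.2) + (8)(0.22) = 3.62
E[W²] = (0)²(0.04) + (1)²(0.48) + (3)²(0.06) + (6)²(0.2) + (8)²(0.22) = 22.3
Var(W) = E[W²] − (E[W])² = 22.3 − (3.62)² = 9.1956
sd(W) = √9.1956 ≈ 3.032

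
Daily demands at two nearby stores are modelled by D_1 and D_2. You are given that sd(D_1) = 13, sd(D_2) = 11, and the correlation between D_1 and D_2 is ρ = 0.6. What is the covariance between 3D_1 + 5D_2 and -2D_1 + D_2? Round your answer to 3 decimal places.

V(D_1) = (13)² = 169;  V(D_2) = (11)² = 121
cov(D_1,D_2) = ρ·sd(D_1)·sd(D_2) = 0.6·13·11 = 85.8
cov(3D_1 + 5D_2, -2D_1 + D_2) = (3)(-2)V(D_1) + (5)(1)V(D_2) + [(3)(1) + (5)(-2)]cov(D_1,D_2)
= -6·169 + 5·121 + -7·85.8 = -1009.6

-1009.600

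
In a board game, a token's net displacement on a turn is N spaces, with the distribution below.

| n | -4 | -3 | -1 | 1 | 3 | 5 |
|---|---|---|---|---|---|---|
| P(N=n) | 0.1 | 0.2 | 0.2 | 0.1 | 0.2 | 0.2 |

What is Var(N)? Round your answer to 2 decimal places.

E[N] = (-4)(0.1) + (-3)(0.2) + (-1)(0.2) + (1)(0.1) + (3)(0.2) + (5)(0.2) = 0.5
E[N²] = (-4)²(0.1) + (-3)²(0.2) + (-1)²(0.2) + (1)²(0.1) + (3)²(0.2) + (5)²(0.2) = 10.5
Var(N) = E[N²] − (E[N])² = 10.5 − (0.5)² = 10.25

10.25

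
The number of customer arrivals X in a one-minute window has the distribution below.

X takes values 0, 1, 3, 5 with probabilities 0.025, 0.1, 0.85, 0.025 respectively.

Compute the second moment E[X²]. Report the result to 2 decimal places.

E[X²] = (0)²(0.025) + (1)²(0.1) + (3)²(0.85) + (5)²(0.025) = 8.375

8.38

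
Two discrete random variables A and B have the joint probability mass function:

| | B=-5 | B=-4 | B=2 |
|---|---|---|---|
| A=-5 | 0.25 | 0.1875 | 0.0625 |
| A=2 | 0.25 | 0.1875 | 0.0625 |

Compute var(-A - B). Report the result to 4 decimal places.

17.1875

E[A] = -1.5,  E[B] = -3.75,  E[AB] = 5.625
var(A) = 14.5 − (-1.5)² = 12.25;  var(B) = 19 − (-3.75)² = 4.9375
Cov(A,B) = 5.625 − (-1.5)(-3.75) = 0
var(-A - B) = (-1)²·12.25 + (-1)²·4.9375 + 2·(-1)·(-1)·0 = 17.1875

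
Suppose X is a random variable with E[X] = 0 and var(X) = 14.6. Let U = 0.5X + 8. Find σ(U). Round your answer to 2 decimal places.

1.91

var(0.5X + 8) = (0.5)²·14.6 = 3.65
σ(U) = √3.65 ≈ 1.91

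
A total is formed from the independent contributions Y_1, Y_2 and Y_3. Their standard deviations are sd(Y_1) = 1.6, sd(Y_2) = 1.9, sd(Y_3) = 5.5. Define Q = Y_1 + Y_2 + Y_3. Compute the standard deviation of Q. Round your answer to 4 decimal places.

Var(Y_1) = 2.56, Var(Y_2) = 3.61, Var(Y_3) = 30.25
By independence, Var(Q) = (1)²Var(Y_1) + (1)²Var(Y_2) + (1)²Var(Y_3)
= (1)²·2.56 + (1)²·3.61 + (1)²·30.25 = 36.42
sd(Q) = √36.42 ≈ 6.0349

6.0349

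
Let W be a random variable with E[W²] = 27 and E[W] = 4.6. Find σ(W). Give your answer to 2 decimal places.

2.42

Var(W) = 27 − (4.6)² = 5.84
σ(W) = √5.84 ≈ 2.42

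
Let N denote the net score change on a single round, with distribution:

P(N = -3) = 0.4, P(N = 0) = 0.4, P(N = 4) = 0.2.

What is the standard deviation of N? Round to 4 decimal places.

2.5768

E[N] = (-3)(0.4) + (0)(0.4) + (4)(0.2) = -0.4
E[N²] = (-3)²(0.4) + (0)²(0.4) + (4)²(0.2) = 6.8
Var(N) = E[N²] − (E[N])² = 6.8 − (-0.4)² = 6.64
σ(N) = √6.64 ≈ 2.5768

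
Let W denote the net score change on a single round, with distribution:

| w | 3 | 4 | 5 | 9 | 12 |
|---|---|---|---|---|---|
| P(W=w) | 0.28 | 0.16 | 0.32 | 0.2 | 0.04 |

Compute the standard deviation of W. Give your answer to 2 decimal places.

E[W] = (3)(0.28) + (4)(0.16) + (5)(0.32) + (9)(0.2) + (12)(0.04) = 5.36
E[W²] = (3)²(0.28) + (4)²(0.16) + (5)²(0.32) + (9)²(0.2) + (12)²(0.04) = 35.04
var(W) = E[W²] − (E[W])² = 35.04 − (5.36)² = 6.3104
SD(W) = √6.3104 ≈ 2.51

2.51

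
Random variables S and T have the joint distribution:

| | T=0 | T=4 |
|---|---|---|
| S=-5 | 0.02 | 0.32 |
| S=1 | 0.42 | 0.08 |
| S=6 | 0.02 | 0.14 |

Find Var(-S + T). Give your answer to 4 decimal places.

23.0800

E[S] = -0.24,  E[T] = 2.16,  E[ST] = -2.72
Var(S) = 14.76 − (-0.24)² = 14.7024;  Var(T) = 8.64 − (2.16)² = 3.9744
cov(S,T) = -2.72 − (-0.24)(2.16) = -2.2016
Var(-S + T) = (-1)²·14.7024 + (1)²·3.9744 + 2·(-1)·(1)·-2.2016 = 23.08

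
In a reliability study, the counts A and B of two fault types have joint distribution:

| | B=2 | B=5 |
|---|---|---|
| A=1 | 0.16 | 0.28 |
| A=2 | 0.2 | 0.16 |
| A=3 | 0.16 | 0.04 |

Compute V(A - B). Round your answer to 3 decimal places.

3.578

E[A] = 1.76,  E[B] = 3.44,  E[AB] = 5.68
V(A) = 3.68 − (1.76)² = 0.5824;  V(B) = 14.08 − (3.44)² = 2.2464
Cov(A,B) = 5.68 − (1.76)(3.44) = -0.3744
V(A - B) = (1)²·0.5824 + (-1)²·2.2464 + 2·(1)·(-1)·-0.3744 = 3.5776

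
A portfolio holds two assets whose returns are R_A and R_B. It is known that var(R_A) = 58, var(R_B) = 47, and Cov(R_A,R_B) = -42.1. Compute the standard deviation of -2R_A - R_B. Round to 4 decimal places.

var(-2R_A - R_B) = (-2)²·var(R_A) + (-1)²·var(R_B) + 2·(-2)·(-1)·Cov(R_A,R_B)
= 4·58 + 1·47 + 4·-42.1 = 110.6
σ(-2R_A - R_B) = √110.6 ≈ 10.5167

10.5167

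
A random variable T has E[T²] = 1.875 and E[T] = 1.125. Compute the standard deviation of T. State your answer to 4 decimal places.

V(T) = 1.875 − (1.125)² = 0.609375
σ(T) = √0.609375 ≈ 0.7806

0.7806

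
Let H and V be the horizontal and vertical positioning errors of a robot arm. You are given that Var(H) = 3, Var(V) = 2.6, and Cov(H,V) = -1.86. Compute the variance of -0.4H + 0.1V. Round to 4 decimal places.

Var(-0.4H + 0.1V) = (-0.4)²·Var(H) + (0.1)²·Var(V) + 2·(-0.4)·(0.1)·Cov(H,V)
= 0.16·3 + 0.01·2.6 + -0.08·-1.86 = 0.6548

0.6548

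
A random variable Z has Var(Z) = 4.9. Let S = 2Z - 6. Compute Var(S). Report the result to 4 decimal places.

Var(2Z - 6) = (2)²·Var(Z) = 4·4.9 = 19.6

19.6000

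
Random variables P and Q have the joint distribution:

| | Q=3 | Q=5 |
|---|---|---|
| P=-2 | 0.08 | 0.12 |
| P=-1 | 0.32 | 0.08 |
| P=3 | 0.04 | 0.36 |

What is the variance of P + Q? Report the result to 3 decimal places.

7.770

E[P] = 0.4,  E[Q] = 4.12,  E[PQ] = 2.72
Var(P) = 4.8 − (0.4)² = 4.64;  Var(Q) = 17.96 − (4.12)² = 0.9856
Cov(P,Q) = 2.72 − (0.4)(4.12) = 1.072
Var(P + Q) = (1)²·4.64 + (1)²·0.9856 + 2·(1)·(1)·1.072 = 7.7696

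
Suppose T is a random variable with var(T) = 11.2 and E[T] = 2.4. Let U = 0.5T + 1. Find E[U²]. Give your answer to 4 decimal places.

7.6400

E[0.5T + 1] = 0.5·2.4 + 1 = 2.2
var(0.5T + 1) = (0.5)²·11.2 = 2.8
E[U²] = var(U) + (E[U])² = 2.8 + (2.2)² = 7.64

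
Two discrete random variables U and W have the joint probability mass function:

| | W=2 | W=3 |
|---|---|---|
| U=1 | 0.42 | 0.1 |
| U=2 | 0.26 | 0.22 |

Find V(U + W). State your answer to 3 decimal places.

E[U] = 1.48,  E[W] = 2.32,  E[UW] = 3.5
V(U) = 2.44 − (1.48)² = 0.2496;  V(W) = 5.6 − (2.32)² = 0.2176
cov(U,W) = 3.5 − (1.48)(2.32) = 0.0664
V(U + W) = (1)²·0.2496 + (1)²·0.2176 + 2·(1)·(1)·0.0664 = 0.6

0.600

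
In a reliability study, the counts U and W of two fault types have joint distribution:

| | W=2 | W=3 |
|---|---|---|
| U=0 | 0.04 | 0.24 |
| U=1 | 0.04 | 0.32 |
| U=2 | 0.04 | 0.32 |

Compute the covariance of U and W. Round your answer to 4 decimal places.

E[U] = 1.08,  E[W] = 2.88
E[UW] = 3.12
Cov(U,W) = E[UW] − E[U]E[W] = 3.12 − (1.08)(2.88) = 0.0096

0.0096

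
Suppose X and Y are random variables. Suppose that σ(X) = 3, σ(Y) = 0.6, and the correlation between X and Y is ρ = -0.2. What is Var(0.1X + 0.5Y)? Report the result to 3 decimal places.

Var(X) = (3)² = 9;  Var(Y) = (0.6)² = 0.36
Cov(X,Y) = ρ·σ(X)·σ(Y) = -0.2·3·0.6 = -0.36
Var(0.1X + 0.5Y) = (0.1)²·Var(X) + (0.5)²·Var(Y) + 2·(0.1)·(0.5)·Cov(X,Y)
= 0.01·9 + 0.25·0.36 + 0.1·-0.36 = 0.144

0.144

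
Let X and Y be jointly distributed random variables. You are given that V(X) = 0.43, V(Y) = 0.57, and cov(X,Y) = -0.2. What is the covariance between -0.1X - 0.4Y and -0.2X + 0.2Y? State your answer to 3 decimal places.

cov(-0.1X - 0.4Y, -0.2X + 0.2Y) = (-0.1)(-0.2)V(X) + (-0.4)(0.2)V(Y) + [(-0.1)(0.2) + (-0.4)(-0.2)]cov(X,Y)
= 0.02·0.43 + -0.08·0.57 + 0.06·-0.2 = -0.049

-0.049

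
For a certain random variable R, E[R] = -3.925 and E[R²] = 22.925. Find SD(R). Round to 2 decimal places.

Var(R) = 22.925 − (-3.925)² = 7.519375
SD(R) = √7.519375 ≈ 2.74

2.74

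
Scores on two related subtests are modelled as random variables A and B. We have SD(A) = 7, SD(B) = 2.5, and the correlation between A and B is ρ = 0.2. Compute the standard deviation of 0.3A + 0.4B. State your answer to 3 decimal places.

var(A) = (7)² = 49;  var(B) = (2.5)² = 6.25
Cov(A,B) = ρ·SD(A)·SD(B) = 0.2·7·2.5 = 3.5
var(0.3A + 0.4B) = (0.3)²·var(A) + (0.4)²·var(B) + 2·(0.3)·(0.4)·Cov(A,B)
= 0.09·49 + 0.16·6.25 + 0.24·3.5 = 6.25
SD(0.3A + 0.4B) = √6.25 ≈ 2.500

2.500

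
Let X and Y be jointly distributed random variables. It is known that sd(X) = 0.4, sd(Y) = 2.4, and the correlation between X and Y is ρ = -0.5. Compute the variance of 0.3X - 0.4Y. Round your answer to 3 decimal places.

Var(X) = (0.4)² = 0.16;  Var(Y) = (2.4)² = 5.76
cov(X,Y) = ρ·sd(X)·sd(Y) = -0.5·0.4·2.4 = -0.48
Var(0.3X - 0.4Y) = (0.3)²·Var(X) + (-0.4)²·Var(Y) + 2·(0.3)·(-0.4)·cov(X,Y)
= 0.09·0.16 + 0.16·5.76 + -0.24·-0.48 = 1.0512

1.051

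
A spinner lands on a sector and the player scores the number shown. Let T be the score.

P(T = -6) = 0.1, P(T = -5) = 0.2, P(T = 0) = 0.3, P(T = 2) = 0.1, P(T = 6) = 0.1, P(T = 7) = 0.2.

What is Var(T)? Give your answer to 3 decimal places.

E[T] = (-6)(0.1) + (-5)(0.2) + (0)(0.3) + (2)(0.1) + (6)(0.1) + (7)(0.2) = 0.6
E[T²] = (-6)²(0.1) + (-5)²(0.2) + (0)²(0.3) + (2)²(0.1) + (6)²(0.1) + (7)²(0.2) = 22.4
Var(T) = E[T²] − (E[T])² = 22.4 − (0.6)² = 22.04

22.040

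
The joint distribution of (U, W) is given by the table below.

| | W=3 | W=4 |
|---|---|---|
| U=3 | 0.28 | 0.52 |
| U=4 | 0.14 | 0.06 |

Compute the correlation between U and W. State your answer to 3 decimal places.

E[U] = 3.2,  E[W] = 3.58
E[UW] = 11.4
Cov(U,W) = E[UW] − E[U]E[W] = 11.4 − (3.2)(3.58) = -0.056
V(U) = 0.16,  V(W) = 0.2436
ρ = -0.056 / √(0.16·0.2436) ≈ -0.284

-0.284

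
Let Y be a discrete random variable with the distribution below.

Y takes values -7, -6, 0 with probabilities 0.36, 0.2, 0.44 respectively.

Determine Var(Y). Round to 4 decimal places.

E[Y] = (-7)(0.36) + (-6)(0.2) + (0)(0.44) = -3.72
E[Y²] = (-7)²(0.36) + (-6)²(0.2) + (0)²(0.44) = 24.84
Var(Y) = E[Y²] − (E[Y])² = 24.84 − (-3.72)² = 11.0016

11.0016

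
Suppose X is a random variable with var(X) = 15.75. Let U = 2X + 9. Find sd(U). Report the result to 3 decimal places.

7.937

var(2X + 9) = (2)²·15.75 = 63
sd(U) = √63 ≈ 7.937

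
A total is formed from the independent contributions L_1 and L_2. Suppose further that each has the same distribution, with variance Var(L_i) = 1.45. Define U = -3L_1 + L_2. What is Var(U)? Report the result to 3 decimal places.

14.500

By independence, Var(U) = (-3)²Var(L_1) + (1)²Var(L_2)
= (-3)²·1.45 + (1)²·1.45 = 14.5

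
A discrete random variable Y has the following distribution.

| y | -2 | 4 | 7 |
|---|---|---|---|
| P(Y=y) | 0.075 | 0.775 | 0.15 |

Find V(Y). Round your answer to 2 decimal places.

4.05

E[Y] = (-2)(0.075) + (4)(0.775) + (7)(0.15) = 4
E[Y²] = (-2)²(0.075) + (4)²(0.775) + (7)²(0.15) = 20.05
V(Y) = E[Y²] − (E[Y])² = 20.05 − (4)² = 4.05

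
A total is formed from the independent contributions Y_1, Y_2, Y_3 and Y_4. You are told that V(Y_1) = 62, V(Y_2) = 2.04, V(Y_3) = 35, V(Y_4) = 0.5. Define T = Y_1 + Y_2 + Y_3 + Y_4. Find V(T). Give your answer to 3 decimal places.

By independence, V(T) = (1)²V(Y_1) + (1)²V(Y_2) + (1)²V(Y_3) + (1)²V(Y_4)
= (1)²·62 + (1)²·2.04 + (1)²·35 + (1)²·0.5 = 99.54

99.540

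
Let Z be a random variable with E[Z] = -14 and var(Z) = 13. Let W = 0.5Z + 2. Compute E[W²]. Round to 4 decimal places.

28.2500

E[0.5Z + 2] = 0.5·-14 + 2 = -5
var(0.5Z + 2) = (0.5)²·13 = 3.25
E[W²] = var(W) + (E[W])² = 3.25 + (-5)² = 28.25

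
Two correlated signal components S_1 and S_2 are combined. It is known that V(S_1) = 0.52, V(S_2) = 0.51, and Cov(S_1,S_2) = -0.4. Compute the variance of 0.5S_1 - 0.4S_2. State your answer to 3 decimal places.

V(0.5S_1 - 0.4S_2) = (0.5)²·V(S_1) + (-0.4)²·V(S_2) + 2·(0.5)·(-0.4)·Cov(S_1,S_2)
= 0.25·0.52 + 0.16·0.51 + -0.4·-0.4 = 0.3716

0.372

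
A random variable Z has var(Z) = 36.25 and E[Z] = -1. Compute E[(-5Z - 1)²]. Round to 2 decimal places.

E[-5Z - 1] = -5·-1 − 1 = 4
var(-5Z - 1) = (-5)²·36.25 = 906.25
E[(-5Z - 1)²] = var((-5Z - 1)) + (E[(-5Z - 1)])² = 906.25 + (4)² = 922.25

922.25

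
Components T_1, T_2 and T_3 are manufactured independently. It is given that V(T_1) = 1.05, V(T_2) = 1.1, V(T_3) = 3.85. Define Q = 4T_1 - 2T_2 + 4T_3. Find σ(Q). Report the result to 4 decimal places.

By independence, V(Q) = (4)²V(T_1) + (-2)²V(T_2) + (4)²V(T_3)
= (4)²·1.05 + (-2)²·1.1 + (4)²·3.85 = 82.8
σ(Q) = √82.8 ≈ 9.0995

9.0995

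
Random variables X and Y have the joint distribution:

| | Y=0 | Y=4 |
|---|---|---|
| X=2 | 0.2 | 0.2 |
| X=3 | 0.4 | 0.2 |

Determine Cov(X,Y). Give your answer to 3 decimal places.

-0.160

E[X] = 2.6,  E[Y] = 1.6
E[XY] = 4
Cov(X,Y) = E[XY] − E[X]E[Y] = 4 − (2.6)(1.6) = -0.16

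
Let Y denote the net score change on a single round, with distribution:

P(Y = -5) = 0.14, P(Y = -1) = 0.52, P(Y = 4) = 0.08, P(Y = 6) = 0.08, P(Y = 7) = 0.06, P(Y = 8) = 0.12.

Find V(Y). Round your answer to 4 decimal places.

E[Y] = (-5)(0.14) + (-1)(0.52) + (4)(0.08) + (6)(0.08) + (7)(0.06) + (8)(0.12) = 0.96
E[Y²] = (-5)²(0.14) + (-1)²(0.52) + (4)²(0.08) + (6)²(0.08) + (7)²(0.06) + (8)²(0.12) = 18.8
V(Y) = E[Y²] − (E[Y])² = 18.8 − (0.96)² = 17.8784

17.8784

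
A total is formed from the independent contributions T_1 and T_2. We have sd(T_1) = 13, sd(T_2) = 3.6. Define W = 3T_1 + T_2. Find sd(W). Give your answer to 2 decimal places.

V(T_1) = 169, V(T_2) = 12.96
By independence, V(W) = (3)²V(T_1) + (1)²V(T_2)
= (3)²·169 + (1)²·12.96 = 1533.96
sd(W) = √1533.96 ≈ 39.17

39.17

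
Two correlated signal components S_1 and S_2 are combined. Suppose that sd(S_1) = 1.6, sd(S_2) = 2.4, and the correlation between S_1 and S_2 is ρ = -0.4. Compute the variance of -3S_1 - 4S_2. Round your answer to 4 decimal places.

var(S_1) = (1.6)² = 2.56;  var(S_2) = (2.4)² = 5.76
Cov(S_1,S_2) = ρ·sd(S_1)·sd(S_2) = -0.4·1.6·2.4 = -1.536
var(-3S_1 - 4S_2) = (-3)²·var(S_1) + (-4)²·var(S_2) + 2·(-3)·(-4)·Cov(S_1,S_2)
= 9·2.56 + 16·5.76 + 24·-1.536 = 78.336

78.3360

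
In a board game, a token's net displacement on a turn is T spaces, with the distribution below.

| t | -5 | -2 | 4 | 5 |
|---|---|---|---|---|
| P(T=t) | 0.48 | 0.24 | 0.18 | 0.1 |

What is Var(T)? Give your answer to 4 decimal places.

15.5844

E[T] = (-5)(0.48) + (-2)(0.24) + (4)(0.18) + (5)(0.1) = -1.66
E[T²] = (-5)²(0.48) + (-2)²(0.24) + (4)²(0.18) + (5)²(0.1) = 18.34
Var(T) = E[T²] − (E[T])² = 18.34 − (-1.66)² = 15.5844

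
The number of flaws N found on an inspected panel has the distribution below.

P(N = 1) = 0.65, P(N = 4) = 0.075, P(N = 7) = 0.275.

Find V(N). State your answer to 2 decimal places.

E[N] = (1)(0.65) + (4)(0.075) + (7)(0.275) = 2.875
E[N²] = (1)²(0.65) + (4)²(0.075) + (7)²(0.275) = 15.325
V(N) = E[N²] − (E[N])² = 15.325 − (2.875)² = 7.059375

7.06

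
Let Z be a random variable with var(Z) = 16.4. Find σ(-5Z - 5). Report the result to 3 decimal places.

var(-5Z - 5) = (-5)²·16.4 = 410
σ(-5Z - 5) = √410 ≈ 20.248

20.248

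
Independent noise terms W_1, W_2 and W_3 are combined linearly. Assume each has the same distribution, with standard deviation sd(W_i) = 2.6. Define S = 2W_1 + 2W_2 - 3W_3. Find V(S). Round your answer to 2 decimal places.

V(W_i) = (2.6)² = 6.76
By independence, V(S) = (2)²V(W_1) + (2)²V(W_2) + (-3)²V(W_3)
= (2)²·6.76 + (2)²·6.76 + (-3)²·6.76 = 114.92

114.92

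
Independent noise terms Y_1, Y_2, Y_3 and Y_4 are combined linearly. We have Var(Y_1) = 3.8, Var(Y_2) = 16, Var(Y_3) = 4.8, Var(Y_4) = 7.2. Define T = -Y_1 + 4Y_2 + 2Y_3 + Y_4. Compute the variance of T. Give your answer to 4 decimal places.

286.2000

By independence, Var(T) = (-1)²Var(Y_1) + (4)²Var(Y_2) + (2)²Var(Y_3) + (1)²Var(Y_4)
= (-1)²·3.8 + (4)²·16 + (2)²·4.8 + (1)²·7.2 = 286.2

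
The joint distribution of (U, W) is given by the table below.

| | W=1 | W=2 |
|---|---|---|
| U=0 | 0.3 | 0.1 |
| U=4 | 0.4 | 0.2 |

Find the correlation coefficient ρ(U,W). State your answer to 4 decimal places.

E[U] = 2.4,  E[W] = 1.3
E[UW] = 3.2
Cov(U,W) = E[UW] − E[U]E[W] = 3.2 − (2.4)(1.3) = 0.08
V(U) = 3.84,  V(W) = 0.21
ρ = 0.08 / √(3.84·0.21) ≈ 0.0891

0.0891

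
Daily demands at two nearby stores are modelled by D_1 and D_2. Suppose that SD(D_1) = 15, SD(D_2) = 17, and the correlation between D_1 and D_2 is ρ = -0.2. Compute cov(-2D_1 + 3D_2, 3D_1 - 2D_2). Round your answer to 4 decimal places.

-3747.0000

Var(D_1) = (15)² = 225;  Var(D_2) = (17)² = 289
cov(D_1,D_2) = ρ·SD(D_1)·SD(D_2) = -0.2·15·17 = -51
cov(-2D_1 + 3D_2, 3D_1 - 2D_2) = (-2)(3)Var(D_1) + (3)(-2)Var(D_2) + [(-2)(-2) + (3)(3)]cov(D_1,D_2)
= -6·225 + -6·289 + 13·-51 = -3747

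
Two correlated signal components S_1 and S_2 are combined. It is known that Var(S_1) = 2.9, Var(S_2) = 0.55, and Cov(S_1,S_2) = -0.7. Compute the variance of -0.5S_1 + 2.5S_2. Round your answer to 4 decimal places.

Var(-0.5S_1 + 2.5S_2) = (-0.5)²·Var(S_1) + (2.5)²·Var(S_2) + 2·(-0.5)·(2.5)·Cov(S_1,S_2)
= 0.25·2.9 + 6.25·0.55 + -2.5·-0.7 = 5.9125

5.9125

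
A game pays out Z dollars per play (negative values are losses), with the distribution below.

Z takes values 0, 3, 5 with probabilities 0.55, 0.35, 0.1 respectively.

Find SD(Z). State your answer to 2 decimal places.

1.80

E[Z] = (0)(0.55) + (3)(0.35) + (5)(0.1) = 1.55
E[Z²] = (0)²(0.55) + (3)²(0.35) + (5)²(0.1) = 5.65
V(Z) = E[Z²] − (E[Z])² = 5.65 − (1.55)² = 3.2475
SD(Z) = √3.2475 ≈ 1.80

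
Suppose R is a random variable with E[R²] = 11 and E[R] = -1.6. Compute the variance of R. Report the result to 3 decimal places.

8.440

Var(R) = 11 − (-1.6)² = 8.44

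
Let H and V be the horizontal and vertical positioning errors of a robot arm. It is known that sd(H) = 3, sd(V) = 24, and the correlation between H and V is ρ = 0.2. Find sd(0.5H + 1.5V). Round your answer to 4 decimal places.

36.3297

Var(H) = (3)² = 9;  Var(V) = (24)² = 576
cov(H,V) = ρ·sd(H)·sd(V) = 0.2·3·24 = 14.4
Var(0.5H + 1.5V) = (0.5)²·Var(H) + (1.5)²·Var(V) + 2·(0.5)·(1.5)·cov(H,V)
= 0.25·9 + 2.25·576 + 1.5·14.4 = 1319.85
sd(0.5H + 1.5V) = √1319.85 ≈ 36.3297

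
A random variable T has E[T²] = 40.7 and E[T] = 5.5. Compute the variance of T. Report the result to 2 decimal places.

var(T) = 40.7 − (5.5)² = 10.45

10.45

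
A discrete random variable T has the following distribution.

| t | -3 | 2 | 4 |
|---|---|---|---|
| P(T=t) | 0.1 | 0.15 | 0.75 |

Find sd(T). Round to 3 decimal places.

E[T] = (-3)(0.1) + (2)(0.15) + (4)(0.75) = 3
E[T²] = (-3)²(0.1) + (2)²(0.15) + (4)²(0.75) = 13.5
var(T) = E[T²] − (E[T])² = 13.5 − (3)² = 4.5
sd(T) = √4.5 ≈ 2.121

2.121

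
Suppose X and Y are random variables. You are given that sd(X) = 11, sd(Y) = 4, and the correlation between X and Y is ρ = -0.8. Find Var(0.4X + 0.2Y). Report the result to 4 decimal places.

Var(X) = (11)² = 121;  Var(Y) = (4)² = 16
cov(X,Y) = ρ·sd(X)·sd(Y) = -0.8·11·4 = -35.2
Var(0.4X + 0.2Y) = (0.4)²·Var(X) + (0.2)²·Var(Y) + 2·(0.4)·(0.2)·cov(X,Y)
= 0.16·121 + 0.04·16 + 0.16·-35.2 = 14.368

14.3680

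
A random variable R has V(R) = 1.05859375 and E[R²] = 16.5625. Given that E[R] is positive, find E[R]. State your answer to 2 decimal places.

(E[R])² = E[R²] − V(R) = 16.5625 − 1.05859375 = 15.50390625
E[R] = √15.50390625 = 3.9375

3.94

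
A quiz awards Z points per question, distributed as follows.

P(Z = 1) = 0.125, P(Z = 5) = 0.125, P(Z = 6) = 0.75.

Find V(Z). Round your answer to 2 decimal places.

E[Z] = (1)(0.125) + (5)(0.125) + (6)(0.75) = 5.25
E[Z²] = (1)²(0.125) + (5)²(0.125) + (6)²(0.75) = 30.25
V(Z) = E[Z²] − (E[Z])² = 30.25 − (5.25)² = 2.6875

2.69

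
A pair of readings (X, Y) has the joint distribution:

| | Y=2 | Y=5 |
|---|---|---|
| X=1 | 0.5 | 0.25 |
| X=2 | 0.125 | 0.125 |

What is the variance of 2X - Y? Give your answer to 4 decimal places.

2.4844

E[X] = 1.25,  E[Y] = 3.125,  E[XY] = 4
Var(X) = 1.75 − (1.25)² = 0.1875;  Var(Y) = 11.875 − (3.125)² = 2.109375
Cov(X,Y) = 4 − (1.25)(3.125) = 0.09375
Var(2X - Y) = (2)²·0.1875 + (-1)²·2.109375 + 2·(2)·(-1)·0.09375 = 2.484375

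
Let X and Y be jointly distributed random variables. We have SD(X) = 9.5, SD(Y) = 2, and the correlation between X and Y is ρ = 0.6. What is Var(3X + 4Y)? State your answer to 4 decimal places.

1149.8500

Var(X) = (9.5)² = 90.25;  Var(Y) = (2)² = 4
cov(X,Y) = ρ·SD(X)·SD(Y) = 0.6·9.5·2 = 11.4
Var(3X + 4Y) = (3)²·Var(X) + (4)²·Var(Y) + 2·(3)·(4)·cov(X,Y)
= 9·90.25 + 16·4 + 24·11.4 = 1149.85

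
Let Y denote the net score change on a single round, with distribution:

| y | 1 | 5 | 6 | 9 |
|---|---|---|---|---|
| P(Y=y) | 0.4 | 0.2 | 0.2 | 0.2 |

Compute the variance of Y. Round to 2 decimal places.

9.44

E[Y] = (1)(0.4) + (5)(0.2) + (6)(0.2) + (9)(0.2) = 4.4
E[Y²] = (1)²(0.4) + (5)²(0.2) + (6)²(0.2) + (9)²(0.2) = 28.8
Var(Y) = E[Y²] − (E[Y])² = 28.8 − (4.4)² = 9.44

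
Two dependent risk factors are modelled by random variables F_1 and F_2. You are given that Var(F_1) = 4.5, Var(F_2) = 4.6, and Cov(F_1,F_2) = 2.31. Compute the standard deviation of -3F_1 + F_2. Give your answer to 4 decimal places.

Var(-3F_1 + F_2) = (-3)²·Var(F_1) + (1)²·Var(F_2) + 2·(-3)·(1)·Cov(F_1,F_2)
= 9·4.5 + 1·4.6 + -6·2.31 = 31.24
sd(-3F_1 + F_2) = √31.24 ≈ 5.5893

5.5893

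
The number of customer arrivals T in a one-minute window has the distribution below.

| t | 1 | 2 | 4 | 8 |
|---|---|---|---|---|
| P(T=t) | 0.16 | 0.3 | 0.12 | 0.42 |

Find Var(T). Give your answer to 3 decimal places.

E[T] = (1)(0.16) + (2)(0.3) + (4)(0.12) + (8)(0.42) = 4.6
E[T²] = (1)²(0.16) + (2)²(0.3) + (4)²(0.12) + (8)²(0.42) = 30.16
Var(T) = E[T²] − (E[T])² = 30.16 − (4.6)² = 9

9.000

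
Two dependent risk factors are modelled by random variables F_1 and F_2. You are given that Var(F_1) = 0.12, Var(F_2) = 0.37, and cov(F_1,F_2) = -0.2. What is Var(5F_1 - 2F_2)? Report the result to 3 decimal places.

Var(5F_1 - 2F_2) = (5)²·Var(F_1) + (-2)²·Var(F_2) + 2·(5)·(-2)·cov(F_1,F_2)
= 25·0.12 + 4·0.37 + -20·-0.2 = 8.48

8.480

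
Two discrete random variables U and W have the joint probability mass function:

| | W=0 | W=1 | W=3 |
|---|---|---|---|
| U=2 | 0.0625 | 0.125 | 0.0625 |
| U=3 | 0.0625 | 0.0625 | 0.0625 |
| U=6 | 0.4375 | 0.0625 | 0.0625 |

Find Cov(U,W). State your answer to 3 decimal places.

-0.730

E[U] = 4.4375,  E[W] = 0.8125
E[UW] = 2.875
Cov(U,W) = E[UW] − E[U]E[W] = 2.875 − (4.4375)(0.8125) = -0.73046875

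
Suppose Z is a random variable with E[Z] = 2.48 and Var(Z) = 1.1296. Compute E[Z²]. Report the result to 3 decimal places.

7.280

E[Z²] = Var(Z) + (E[Z])² = 1.1296 + (2.48)² = 7.28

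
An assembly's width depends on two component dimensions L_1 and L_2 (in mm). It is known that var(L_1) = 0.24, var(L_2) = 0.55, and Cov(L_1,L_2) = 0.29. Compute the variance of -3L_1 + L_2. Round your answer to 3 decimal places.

0.970

var(-3L_1 + L_2) = (-3)²·var(L_1) + (1)²·var(L_2) + 2·(-3)·(1)·Cov(L_1,L_2)
= 9·0.24 + 1·0.55 + -6·0.29 = 0.97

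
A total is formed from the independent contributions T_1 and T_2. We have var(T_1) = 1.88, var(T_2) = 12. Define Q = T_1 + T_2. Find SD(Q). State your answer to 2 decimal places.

By independence, var(Q) = (1)²var(T_1) + (1)²var(T_2)
= (1)²·1.88 + (1)²·12 = 13.88
SD(Q) = √13.88 ≈ 3.73

3.73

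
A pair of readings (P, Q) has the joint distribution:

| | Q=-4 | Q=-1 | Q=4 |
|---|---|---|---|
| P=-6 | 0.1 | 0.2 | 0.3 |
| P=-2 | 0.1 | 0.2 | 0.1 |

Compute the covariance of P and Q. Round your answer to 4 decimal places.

E[P] = -4.4,  E[Q] = 0.4
E[PQ] = -3.2
Cov(P,Q) = E[PQ] − E[P]E[Q] = -3.2 − (-4.4)(0.4) = -1.44

-1.4400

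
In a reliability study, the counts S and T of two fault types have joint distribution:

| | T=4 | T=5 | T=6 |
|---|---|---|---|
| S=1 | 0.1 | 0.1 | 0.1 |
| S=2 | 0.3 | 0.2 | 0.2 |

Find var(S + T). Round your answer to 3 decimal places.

0.840

E[S] = 1.7,  E[T] = 4.9,  E[ST] = 8.3
var(S) = 3.1 − (1.7)² = 0.21;  var(T) = 24.7 − (4.9)² = 0.69
cov(S,T) = 8.3 − (1.7)(4.9) = -0.03
var(S + T) = (1)²·0.21 + (1)²·0.69 + 2·(1)·(1)·-0.03 = 0.84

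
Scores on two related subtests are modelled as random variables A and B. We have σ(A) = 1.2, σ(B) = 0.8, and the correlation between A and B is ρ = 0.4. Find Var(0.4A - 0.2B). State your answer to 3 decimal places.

0.195

Var(A) = (1.2)² = 1.44;  Var(B) = (0.8)² = 0.64
cov(A,B) = ρ·σ(A)·σ(B) = 0.4·1.2·0.8 = 0.384
Var(0.4A - 0.2B) = (0.4)²·Var(A) + (-0.2)²·Var(B) + 2·(0.4)·(-0.2)·cov(A,B)
= 0.16·1.44 + 0.04·0.64 + -0.16·0.384 = 0.19456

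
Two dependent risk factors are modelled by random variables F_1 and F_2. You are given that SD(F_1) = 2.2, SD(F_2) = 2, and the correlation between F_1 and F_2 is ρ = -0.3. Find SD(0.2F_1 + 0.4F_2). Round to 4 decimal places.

0.7889

Var(F_1) = (2.2)² = 4.84;  Var(F_2) = (2)² = 4
Cov(F_1,F_2) = ρ·SD(F_1)·SD(F_2) = -0.3·2.2·2 = -1.32
Var(0.2F_1 + 0.4F_2) = (0.2)²·Var(F_1) + (0.4)²·Var(F_2) + 2·(0.2)·(0.4)·Cov(F_1,F_2)
= 0.04·4.84 + 0.16·4 + 0.16·-1.32 = 0.6224
SD(0.2F_1 + 0.4F_2) = √0.6224 ≈ 0.7889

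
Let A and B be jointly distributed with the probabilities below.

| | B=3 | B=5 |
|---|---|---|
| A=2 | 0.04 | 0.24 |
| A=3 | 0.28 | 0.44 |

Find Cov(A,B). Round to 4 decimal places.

E[A] = 2.72,  E[B] = 4.36
E[AB] = 11.76
Cov(A,B) = E[AB] − E[A]E[B] = 11.76 − (2.72)(4.36) = -0.0992

-0.0992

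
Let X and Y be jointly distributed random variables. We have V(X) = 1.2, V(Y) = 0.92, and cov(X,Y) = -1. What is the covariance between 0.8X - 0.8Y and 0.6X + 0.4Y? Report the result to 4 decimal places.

cov(0.8X - 0.8Y, 0.6X + 0.4Y) = (0.8)(0.6)V(X) + (-0.8)(0.4)V(Y) + [(0.8)(0.4) + (-0.8)(0.6)]cov(X,Y)
= 0.48·1.2 + -0.32·0.92 + -0.16·-1 = 0.4416

0.4416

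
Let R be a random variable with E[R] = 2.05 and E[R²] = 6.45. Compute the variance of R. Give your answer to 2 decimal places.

V(R) = 6.45 − (2.05)² = 2.2475

2.25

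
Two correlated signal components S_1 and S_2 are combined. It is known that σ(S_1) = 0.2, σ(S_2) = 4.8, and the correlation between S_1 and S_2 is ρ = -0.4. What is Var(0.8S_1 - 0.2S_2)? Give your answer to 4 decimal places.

1.0701

Var(S_1) = (0.2)² = 0.04;  Var(S_2) = (4.8)² = 23.04
Cov(S_1,S_2) = ρ·σ(S_1)·σ(S_2) = -0.4·0.2·4.8 = -0.384
Var(0.8S_1 - 0.2S_2) = (0.8)²·Var(S_1) + (-0.2)²·Var(S_2) + 2·(0.8)·(-0.2)·Cov(S_1,S_2)
= 0.64·0.04 + 0.04·23.04 + -0.32·-0.384 = 1.07008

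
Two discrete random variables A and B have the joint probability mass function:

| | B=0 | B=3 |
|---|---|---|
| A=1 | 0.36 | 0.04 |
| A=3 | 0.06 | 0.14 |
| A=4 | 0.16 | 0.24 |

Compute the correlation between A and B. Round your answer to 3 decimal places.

0.490

E[A] = 2.6,  E[B] = 1.26
E[AB] = 4.26
Cov(A,B) = E[AB] − E[A]E[B] = 4.26 − (2.6)(1.26) = 0.984
Var(A) = 1.84,  Var(B) = 2.1924
ρ = 0.984 / √(1.84·2.1924) ≈ 0.490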